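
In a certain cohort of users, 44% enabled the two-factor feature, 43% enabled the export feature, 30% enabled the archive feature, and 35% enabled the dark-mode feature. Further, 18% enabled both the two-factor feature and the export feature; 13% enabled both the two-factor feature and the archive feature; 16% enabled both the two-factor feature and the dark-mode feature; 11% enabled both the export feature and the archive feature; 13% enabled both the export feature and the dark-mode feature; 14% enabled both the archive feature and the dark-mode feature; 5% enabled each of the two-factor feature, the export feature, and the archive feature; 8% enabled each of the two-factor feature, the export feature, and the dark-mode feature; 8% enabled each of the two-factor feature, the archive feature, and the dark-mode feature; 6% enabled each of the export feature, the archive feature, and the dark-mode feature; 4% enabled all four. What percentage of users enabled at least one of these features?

90%

P(≥1) = 44 + 43 + 30 + 35 − 18 − 13 − 16 − 11 − 13 − 14 + 5 + 8 + 8 + 6 − 4 = 90%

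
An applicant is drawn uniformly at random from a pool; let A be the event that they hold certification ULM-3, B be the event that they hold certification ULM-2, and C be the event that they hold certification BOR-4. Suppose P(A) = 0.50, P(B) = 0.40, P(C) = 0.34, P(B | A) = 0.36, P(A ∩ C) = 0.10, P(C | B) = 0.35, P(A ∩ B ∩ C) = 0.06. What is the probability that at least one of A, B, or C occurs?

0.88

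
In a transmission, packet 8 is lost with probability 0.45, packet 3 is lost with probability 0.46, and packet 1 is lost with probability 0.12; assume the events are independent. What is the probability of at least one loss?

0.73864

Independence gives P(none) = ∏(1 − pᵢ).
P(none) = (1 − 0.45) × (1 − 0.46) × (1 − 0.12) = 0.55 × 0.54 × 0.88 = 0.26136
P(at least one) = 1 − 0.26136 = 0.73864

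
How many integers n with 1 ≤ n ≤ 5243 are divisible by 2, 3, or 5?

3844

2621 + 1747 + 1048 − 873 − 524 − 349 + 174 = 3844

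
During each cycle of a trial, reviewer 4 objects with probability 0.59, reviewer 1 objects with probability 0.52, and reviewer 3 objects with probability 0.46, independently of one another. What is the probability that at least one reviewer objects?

P(none) = (1 − 0.59) × (1 − 0.52) × (1 − 0.46) = 0.41 × 0.48 × 0.54 = 0.106272
P(at least one) = 1 − 0.106272 = 0.893728

0.893728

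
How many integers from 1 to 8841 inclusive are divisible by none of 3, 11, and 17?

5043

floor(8841/3) + floor(8841/11) + floor(8841/17) − floor(8841/33) − floor(8841/51) − floor(8841/187) + floor(8841/561) = 2947 + 803 + 520 − 267 − 173 − 47 + 15 = 3798
8841 − 3798 = 5043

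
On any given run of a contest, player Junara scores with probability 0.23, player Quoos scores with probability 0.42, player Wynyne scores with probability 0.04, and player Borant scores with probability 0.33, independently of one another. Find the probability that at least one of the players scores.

0.71274688

Since the events are independent, P(none) is the product of the individual non-occurrence probabilities.
P(none) = (1 − 0.23) × (1 − 0.42) × (1 − 0.04) × (1 − 0.33) = 0.77 × 0.58 × 0.96 × 0.67 = 0.28725312
P(at least one) = 1 − 0.28725312 = 0.71274688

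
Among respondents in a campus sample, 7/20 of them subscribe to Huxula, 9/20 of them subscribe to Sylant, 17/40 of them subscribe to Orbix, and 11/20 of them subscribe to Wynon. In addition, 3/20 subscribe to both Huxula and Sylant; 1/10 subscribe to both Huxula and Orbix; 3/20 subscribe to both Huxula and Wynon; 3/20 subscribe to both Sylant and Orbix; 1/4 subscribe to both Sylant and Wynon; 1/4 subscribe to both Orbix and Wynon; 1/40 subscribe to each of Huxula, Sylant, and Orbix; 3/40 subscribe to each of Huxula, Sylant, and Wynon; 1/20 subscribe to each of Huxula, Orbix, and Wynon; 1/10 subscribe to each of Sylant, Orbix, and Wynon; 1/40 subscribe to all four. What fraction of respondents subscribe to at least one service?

19/20

Apply inclusion-exclusion:
P(≥1) = 7/20 + 9/20 + 17/40 + 11/20 − 3/20 − 1/10 − 3/20 − 3/20 − 1/4 − 1/4 + 1/40 + 3/40 + 1/20 + 1/10 − 1/40 = 19/20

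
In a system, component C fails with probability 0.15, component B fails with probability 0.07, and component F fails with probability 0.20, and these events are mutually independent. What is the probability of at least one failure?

0.3676

Since the events are independent, P(none) is the product of the individual non-occurrence probabilities.
P(none) = (1 − 0.15) × (1 − 0.07) × (1 − 0.20) = 0.85 × 0.93 × 0.80 = 0.6324
P(at least one) = 1 − 0.6324 = 0.3676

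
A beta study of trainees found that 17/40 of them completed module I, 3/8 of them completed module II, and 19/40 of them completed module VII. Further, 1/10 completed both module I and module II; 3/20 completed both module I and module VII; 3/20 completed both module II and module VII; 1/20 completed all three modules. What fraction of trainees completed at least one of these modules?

37/40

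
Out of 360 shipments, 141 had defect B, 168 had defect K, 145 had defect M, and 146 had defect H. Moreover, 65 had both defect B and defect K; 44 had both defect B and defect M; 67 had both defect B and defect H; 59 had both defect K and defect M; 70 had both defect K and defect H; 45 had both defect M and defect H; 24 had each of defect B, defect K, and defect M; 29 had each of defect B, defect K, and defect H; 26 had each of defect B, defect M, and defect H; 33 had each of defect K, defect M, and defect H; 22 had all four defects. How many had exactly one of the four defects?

148

|exactly one| = 141 + 168 + 145 + 146 − 2·65 − 2·44 − 2·67 − 2·59 − 2·70 − 2·45 + 3·24 + 3·29 + 3·26 + 3·33 − 4·22 = 148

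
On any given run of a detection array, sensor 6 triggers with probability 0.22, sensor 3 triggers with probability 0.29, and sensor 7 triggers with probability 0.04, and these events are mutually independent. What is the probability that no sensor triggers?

0.531648

Since the events are independent, P(none) is the product of the individual non-occurrence probabilities.
P(none) = (1 − 0.22) × (1 − 0.29) × (1 − 0.04) = 0.78 × 0.71 × 0.96 = 0.531648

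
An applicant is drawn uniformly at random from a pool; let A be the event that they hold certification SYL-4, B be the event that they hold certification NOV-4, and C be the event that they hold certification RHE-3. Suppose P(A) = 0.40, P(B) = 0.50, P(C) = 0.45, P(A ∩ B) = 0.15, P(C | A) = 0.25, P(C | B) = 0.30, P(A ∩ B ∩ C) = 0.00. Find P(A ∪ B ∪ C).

0.95

P(A ∩ C) = P(A)·P(C|A) = 0.40 × 0.25 = 0.10
P(B ∩ C) = P(B)·P(C|B) = 0.50 × 0.30 = 0.15
P(A ∪ B ∪ C) = 0.40 + 0.50 + 0.45 − 0.15 − 0.10 − 0.15 + 0.00 = 0.95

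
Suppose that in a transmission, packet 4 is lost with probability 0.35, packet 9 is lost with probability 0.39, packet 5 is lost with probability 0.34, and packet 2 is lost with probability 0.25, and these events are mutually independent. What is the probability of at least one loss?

0.8037325

P(none) = (1 − 0.35) × (1 − 0.39) × (1 − 0.34) × (1 − 0.25) = 0.65 × 0.61 × 0.66 × 0.75 = 0.1962675
P(at least one) = 1 − 0.1962675 = 0.8037325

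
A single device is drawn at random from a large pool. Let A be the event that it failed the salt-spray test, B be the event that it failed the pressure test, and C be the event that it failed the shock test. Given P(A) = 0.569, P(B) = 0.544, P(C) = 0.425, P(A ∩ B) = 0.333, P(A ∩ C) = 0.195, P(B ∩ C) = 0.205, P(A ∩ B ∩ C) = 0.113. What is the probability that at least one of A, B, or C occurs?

0.918

P(A ∪ B ∪ C) = 0.569 + 0.544 + 0.425 − 0.333 − 0.195 − 0.205 + 0.113 = 0.918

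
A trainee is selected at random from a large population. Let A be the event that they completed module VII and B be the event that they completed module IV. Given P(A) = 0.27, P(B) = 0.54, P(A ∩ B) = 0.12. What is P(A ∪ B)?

0.69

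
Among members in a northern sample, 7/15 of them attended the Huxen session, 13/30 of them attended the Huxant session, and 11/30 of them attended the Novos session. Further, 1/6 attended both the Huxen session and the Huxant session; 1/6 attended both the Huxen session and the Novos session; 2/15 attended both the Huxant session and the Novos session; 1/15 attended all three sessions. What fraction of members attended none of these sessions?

2/15

Using inclusion–exclusion:
P(at least one) = 7/15 + 13/30 + 11/30 − 1/6 − 1/6 − 2/15 + 1/15 = 13/15
P(none) = 1 − 13/15 = 2/15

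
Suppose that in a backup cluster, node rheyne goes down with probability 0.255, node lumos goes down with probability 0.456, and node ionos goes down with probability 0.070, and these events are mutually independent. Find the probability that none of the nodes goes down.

0.3769104

P(none) = (1 − 0.255) × (1 − 0.456) × (1 − 0.070) = 0.745 × 0.544 × 0.930 = 0.3769104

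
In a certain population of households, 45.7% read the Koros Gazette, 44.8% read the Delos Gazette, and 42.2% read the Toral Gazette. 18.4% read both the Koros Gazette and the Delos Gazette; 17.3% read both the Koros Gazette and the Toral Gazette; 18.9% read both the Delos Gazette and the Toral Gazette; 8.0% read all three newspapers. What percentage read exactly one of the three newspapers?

Using the inclusion–exclusion count for exactly one event:
P(exactly one) = 45.7 + 44.8 + 42.2 − 2·18.4 − 2·17.3 − 2·18.9 + 3·8.0 = 47.5%

47.5%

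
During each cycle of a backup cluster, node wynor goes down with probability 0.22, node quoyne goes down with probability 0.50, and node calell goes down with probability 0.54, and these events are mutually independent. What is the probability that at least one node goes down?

0.8206

Independence gives P(none) = ∏(1 − pᵢ).
P(none) = (1 − 0.22) × (1 − 0.50) × (1 − 0.54) = 0.78 × 0.50 × 0.46 = 0.1794
P(at least one) = 1 − 0.1794 = 0.8206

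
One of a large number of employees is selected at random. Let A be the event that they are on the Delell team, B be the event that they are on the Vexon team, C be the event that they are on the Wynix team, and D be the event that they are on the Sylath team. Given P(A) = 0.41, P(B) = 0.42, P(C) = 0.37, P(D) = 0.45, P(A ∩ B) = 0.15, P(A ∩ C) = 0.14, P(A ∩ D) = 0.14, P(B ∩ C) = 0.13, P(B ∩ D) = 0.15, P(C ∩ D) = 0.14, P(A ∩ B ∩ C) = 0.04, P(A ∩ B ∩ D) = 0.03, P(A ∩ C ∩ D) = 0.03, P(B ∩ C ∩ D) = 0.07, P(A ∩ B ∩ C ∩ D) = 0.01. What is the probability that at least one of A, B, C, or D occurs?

0.96

Inclusion–exclusion gives
P(A ∪ B ∪ C ∪ D) = 0.41 + 0.42 + 0.37 + 0.45 − 0.15 − 0.14 − 0.14 − 0.13 − 0.15 − 0.14 + 0.04 + 0.03 + 0.03 + 0.07 − 0.01 = 0.96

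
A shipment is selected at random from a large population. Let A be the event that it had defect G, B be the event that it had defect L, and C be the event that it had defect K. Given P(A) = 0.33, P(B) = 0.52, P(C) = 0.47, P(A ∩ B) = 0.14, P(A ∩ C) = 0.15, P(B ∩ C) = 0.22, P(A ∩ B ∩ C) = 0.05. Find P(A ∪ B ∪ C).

0.86

By inclusion-exclusion,
P(A ∪ B ∪ C) = 0.33 + 0.52 + 0.47 − 0.14 − 0.15 − 0.22 + 0.05 = 0.86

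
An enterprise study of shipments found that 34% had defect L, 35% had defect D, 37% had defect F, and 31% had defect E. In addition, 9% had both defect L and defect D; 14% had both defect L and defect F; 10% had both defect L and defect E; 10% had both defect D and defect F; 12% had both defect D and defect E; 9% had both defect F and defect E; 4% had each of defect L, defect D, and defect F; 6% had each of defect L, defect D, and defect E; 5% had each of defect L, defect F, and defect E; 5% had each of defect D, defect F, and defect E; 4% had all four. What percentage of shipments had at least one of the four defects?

89%

P(at least one) = 34 + 35 + 37 + 31 − 9 − 14 − 10 − 10 − 12 − 9 + 4 + 6 + 5 + 5 − 4 = 89%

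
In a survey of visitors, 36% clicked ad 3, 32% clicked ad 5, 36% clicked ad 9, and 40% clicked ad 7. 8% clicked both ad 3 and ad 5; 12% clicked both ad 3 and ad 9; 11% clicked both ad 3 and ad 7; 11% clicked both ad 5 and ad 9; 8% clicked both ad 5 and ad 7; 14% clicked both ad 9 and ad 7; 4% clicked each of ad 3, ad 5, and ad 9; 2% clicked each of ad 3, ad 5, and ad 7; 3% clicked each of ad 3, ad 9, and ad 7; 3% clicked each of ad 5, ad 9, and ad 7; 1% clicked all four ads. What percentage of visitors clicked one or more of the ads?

91%

Inclusion–exclusion gives
P(union) = 36 + 32 + 36 + 40 − 8 − 12 − 11 − 11 − 8 − 14 + 4 + 2 + 3 + 3 − 1 = 91%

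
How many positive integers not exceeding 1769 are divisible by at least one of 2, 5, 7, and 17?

Using inclusion–exclusion:
floor(1769/2) + floor(1769/5) + floor(1769/7) + floor(1769/17) − floor(1769/10) − floor(1769/14) − floor(1769/34) − floor(1769/35) − floor(1769/85) − floor(1769/119) + floor(1769/70) + floor(1769/170) + floor(1769/238) + floor(1769/595) − floor(1769/1190) = 884 + 353 + 252 + 104 − 176 − 126 − 52 − 50 − 20 − 14 + 25 + 10 + 7 + 2 − 1 = 1198

1198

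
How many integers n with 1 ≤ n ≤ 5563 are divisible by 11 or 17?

803

Using inclusion–exclusion:
505 + 327 − 29 = 803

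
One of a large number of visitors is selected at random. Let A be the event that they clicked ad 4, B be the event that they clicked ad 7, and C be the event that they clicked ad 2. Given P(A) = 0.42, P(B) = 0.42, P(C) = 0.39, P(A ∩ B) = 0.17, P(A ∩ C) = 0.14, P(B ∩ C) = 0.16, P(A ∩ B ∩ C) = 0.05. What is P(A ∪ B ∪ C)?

P(A ∪ B ∪ C) = 0.42 + 0.42 + 0.39 − 0.17 − 0.14 − 0.16 + 0.05 = 0.81

0.81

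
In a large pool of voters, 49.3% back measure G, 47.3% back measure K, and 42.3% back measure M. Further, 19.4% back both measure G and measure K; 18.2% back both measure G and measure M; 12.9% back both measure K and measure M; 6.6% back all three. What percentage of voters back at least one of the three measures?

95.0%

Apply inclusion-exclusion:
P(at least one) = 49.3 + 47.3 + 42.3 − 19.4 − 18.2 − 12.9 + 6.6 = 95.0%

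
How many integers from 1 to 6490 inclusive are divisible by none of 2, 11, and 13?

By inclusion-exclusion,
floor(6490/2) + floor(6490/11) + floor(6490/13) − floor(6490/22) − floor(6490/26) − floor(6490/143) + floor(6490/286) = 3245 + 590 + 499 − 295 − 249 − 45 + 22 = 3767
6490 − 3767 = 2723

2723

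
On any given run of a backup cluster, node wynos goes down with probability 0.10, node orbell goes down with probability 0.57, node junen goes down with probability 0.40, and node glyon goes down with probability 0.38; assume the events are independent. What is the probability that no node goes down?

P(none) = (1 − 0.10) × (1 − 0.57) × (1 − 0.40) × (1 − 0.38) = 0.90 × 0.43 × 0.60 × 0.62 = 0.143964

0.143964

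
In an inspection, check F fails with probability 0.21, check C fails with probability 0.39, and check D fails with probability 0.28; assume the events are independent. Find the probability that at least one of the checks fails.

Independence gives P(none) = ∏(1 − pᵢ).
P(none) = (1 − 0.21) × (1 − 0.39) × (1 − 0.28) = 0.79 × 0.61 × 0.72 = 0.346968
P(at least one) = 1 − 0.346968 = 0.653032

0.653032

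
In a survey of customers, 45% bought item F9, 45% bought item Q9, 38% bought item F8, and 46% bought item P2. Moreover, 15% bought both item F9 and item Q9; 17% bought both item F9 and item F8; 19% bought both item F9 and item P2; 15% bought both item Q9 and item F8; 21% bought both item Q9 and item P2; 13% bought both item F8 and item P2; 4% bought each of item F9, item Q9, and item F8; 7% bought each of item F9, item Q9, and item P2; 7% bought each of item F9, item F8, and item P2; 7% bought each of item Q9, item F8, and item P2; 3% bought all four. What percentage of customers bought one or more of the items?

96%

P(union) = 45 + 45 + 38 + 46 − 15 − 17 − 19 − 15 − 21 − 13 + 4 + 7 + 7 + 7 − 3 = 96%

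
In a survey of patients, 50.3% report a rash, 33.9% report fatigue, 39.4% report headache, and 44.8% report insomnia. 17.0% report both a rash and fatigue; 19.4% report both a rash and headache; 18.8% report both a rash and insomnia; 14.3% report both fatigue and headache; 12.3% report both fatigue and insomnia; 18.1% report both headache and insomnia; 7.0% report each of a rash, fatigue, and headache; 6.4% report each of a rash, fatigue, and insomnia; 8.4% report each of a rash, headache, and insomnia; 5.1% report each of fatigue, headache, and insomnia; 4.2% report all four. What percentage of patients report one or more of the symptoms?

By inclusion-exclusion,
P(union) = 50.3 + 33.9 + 39.4 + 44.8 − 17.0 − 19.4 − 18.8 − 14.3 − 12.3 − 18.1 + 7.0 + 6.4 + 8.4 + 5.1 − 4.2 = 91.2%

91.2%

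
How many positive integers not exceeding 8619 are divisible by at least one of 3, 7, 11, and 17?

4405

By inclusion–exclusion:
2873 + 1231 + 783 + 507 − 410 − 261 − 169 − 111 − 72 − 46 + 37 + 24 + 15 + 6 − 2 = 4405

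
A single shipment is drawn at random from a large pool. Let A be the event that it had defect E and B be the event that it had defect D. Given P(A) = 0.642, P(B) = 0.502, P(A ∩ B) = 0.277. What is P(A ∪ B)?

0.867

By inclusion-exclusion,
P(A ∪ B) = 0.642 + 0.502 − 0.277 = 0.867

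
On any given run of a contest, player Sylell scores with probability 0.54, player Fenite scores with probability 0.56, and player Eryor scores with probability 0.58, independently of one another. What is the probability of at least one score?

Independence gives P(none) = ∏(1 − pᵢ).
P(none) = (1 − 0.54) × (1 − 0.56) × (1 − 0.58) = 0.46 × 0.44 × 0.42 = 0.085008
P(at least one) = 1 − 0.085008 = 0.914992

0.914992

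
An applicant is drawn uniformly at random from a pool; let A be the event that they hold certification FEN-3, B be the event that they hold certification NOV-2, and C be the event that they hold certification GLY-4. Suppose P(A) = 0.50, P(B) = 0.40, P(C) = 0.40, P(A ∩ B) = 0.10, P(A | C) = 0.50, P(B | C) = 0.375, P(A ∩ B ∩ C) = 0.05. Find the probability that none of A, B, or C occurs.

0.10

P(A ∩ C) = P(C)·P(A|C) = 0.40 × 0.50 = 0.20
P(B ∩ C) = P(C)·P(B|C) = 0.40 × 0.375 = 0.15
Apply inclusion-exclusion:
P(A ∪ B ∪ C) = 0.50 + 0.40 + 0.40 − 0.10 − 0.20 − 0.15 + 0.05 = 0.90
P(none) = 1 − 0.90 = 0.10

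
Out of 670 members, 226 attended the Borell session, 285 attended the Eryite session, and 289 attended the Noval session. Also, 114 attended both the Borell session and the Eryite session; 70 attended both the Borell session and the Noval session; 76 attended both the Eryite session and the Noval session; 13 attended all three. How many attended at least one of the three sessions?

553

|at least one| = 226 + 285 + 289 − 114 − 70 − 76 + 13 = 553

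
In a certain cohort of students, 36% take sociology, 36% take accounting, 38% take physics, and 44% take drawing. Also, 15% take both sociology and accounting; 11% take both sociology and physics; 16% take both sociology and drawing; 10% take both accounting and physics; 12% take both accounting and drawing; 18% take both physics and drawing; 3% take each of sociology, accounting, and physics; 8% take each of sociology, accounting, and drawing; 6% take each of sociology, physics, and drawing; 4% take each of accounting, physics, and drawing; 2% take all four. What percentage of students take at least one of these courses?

P(at least one) = 36 + 36 + 38 + 44 − 15 − 11 − 16 − 10 − 12 − 18 + 3 + 8 + 6 + 4 − 2 = 91%

91%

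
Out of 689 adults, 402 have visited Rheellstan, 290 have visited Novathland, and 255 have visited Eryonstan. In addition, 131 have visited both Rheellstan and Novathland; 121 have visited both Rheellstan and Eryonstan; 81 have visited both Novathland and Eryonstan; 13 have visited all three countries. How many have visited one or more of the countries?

By inclusion-exclusion,
N(≥1) = 402 + 290 + 255 − 131 − 121 − 81 + 13 = 627

627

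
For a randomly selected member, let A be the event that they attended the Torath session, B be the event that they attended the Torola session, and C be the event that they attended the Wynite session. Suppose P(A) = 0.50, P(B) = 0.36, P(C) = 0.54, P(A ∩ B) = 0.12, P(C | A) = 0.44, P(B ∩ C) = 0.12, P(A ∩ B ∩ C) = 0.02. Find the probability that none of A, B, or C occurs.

P(A ∩ C) = P(A)·P(C|A) = 0.50 × 0.44 = 0.22
P(A ∪ B ∪ C) = 0.50 + 0.36 + 0.54 − 0.12 − 0.22 − 0.12 + 0.02 = 0.96
P(none) = 1 − 0.96 = 0.04

0.04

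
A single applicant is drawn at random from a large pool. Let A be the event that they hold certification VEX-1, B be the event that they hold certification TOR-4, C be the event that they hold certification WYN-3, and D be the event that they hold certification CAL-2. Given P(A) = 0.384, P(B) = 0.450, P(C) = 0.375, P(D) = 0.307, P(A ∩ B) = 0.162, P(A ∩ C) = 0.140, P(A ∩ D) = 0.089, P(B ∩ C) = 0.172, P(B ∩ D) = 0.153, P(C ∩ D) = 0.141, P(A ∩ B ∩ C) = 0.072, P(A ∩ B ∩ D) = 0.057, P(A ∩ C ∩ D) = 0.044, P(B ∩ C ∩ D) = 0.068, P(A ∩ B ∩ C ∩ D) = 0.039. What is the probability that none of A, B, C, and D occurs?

By inclusion-exclusion,
P(A ∪ B ∪ C ∪ D) = 0.384 + 0.450 + 0.375 + 0.307 − 0.162 − 0.140 − 0.089 − 0.172 − 0.153 − 0.141 + 0.072 + 0.057 + 0.044 + 0.068 − 0.039 = 0.861
P(none) = 1 − 0.861 = 0.139

0.139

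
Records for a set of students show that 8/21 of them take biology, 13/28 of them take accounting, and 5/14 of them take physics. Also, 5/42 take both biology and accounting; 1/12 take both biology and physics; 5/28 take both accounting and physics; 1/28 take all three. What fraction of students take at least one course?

P(at least one) = 8/21 + 13/28 + 5/14 − 5/42 − 1/12 − 5/28 + 1/28 = 6/7

6/7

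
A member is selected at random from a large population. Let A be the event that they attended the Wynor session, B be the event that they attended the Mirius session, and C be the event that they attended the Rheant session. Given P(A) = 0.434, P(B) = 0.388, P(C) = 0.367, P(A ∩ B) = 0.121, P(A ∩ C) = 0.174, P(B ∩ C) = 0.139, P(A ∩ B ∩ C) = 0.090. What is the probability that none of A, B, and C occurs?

0.155

P(A ∪ B ∪ C) = 0.434 + 0.388 + 0.367 − 0.121 − 0.174 − 0.139 + 0.090 = 0.845
P(none) = 1 − 0.845 = 0.155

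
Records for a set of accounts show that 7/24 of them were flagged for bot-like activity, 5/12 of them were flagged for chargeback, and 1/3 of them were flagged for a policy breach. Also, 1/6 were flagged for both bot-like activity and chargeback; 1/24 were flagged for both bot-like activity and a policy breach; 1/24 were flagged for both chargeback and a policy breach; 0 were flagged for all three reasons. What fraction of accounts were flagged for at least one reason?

Inclusion–exclusion gives
P(union) = 7/24 + 5/12 + 1/3 − 1/6 − 1/24 − 1/24 + 0 = 19/24

19/24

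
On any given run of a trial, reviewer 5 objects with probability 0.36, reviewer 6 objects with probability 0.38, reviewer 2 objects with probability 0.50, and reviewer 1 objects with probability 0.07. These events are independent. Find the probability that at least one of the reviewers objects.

Independence gives P(none) = ∏(1 − pᵢ).
P(none) = (1 − 0.36) × (1 − 0.38) × (1 − 0.50) × (1 − 0.07) = 0.64 × 0.62 × 0.50 × 0.93 = 0.184512
P(at least one) = 1 − 0.184512 = 0.815488

0.815488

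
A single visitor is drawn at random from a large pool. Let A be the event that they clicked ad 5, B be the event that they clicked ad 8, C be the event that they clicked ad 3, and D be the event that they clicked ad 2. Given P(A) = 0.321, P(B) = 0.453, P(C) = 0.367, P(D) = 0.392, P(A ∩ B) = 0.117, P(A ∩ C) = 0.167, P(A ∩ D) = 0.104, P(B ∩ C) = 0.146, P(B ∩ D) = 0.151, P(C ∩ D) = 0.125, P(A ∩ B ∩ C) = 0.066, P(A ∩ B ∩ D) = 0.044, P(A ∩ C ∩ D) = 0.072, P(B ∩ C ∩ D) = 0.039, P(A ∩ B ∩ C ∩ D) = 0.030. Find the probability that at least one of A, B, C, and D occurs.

Using inclusion–exclusion:
P(A ∪ B ∪ C ∪ D) = 0.321 + 0.453 + 0.367 + 0.392 − 0.117 − 0.167 − 0.104 − 0.146 − 0.151 − 0.125 + 0.066 + 0.044 + 0.072 + 0.039 − 0.030 = 0.914

0.914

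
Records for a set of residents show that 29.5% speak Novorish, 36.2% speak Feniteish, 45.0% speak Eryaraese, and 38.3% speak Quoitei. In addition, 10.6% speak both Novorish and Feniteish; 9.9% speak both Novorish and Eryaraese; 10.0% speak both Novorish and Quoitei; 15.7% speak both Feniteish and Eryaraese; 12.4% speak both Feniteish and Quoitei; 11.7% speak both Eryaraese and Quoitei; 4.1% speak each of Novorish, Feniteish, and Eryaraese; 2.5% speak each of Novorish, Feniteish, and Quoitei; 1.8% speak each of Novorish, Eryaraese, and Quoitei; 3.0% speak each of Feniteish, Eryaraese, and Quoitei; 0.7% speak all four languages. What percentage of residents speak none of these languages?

10.6%

Inclusion–exclusion gives
P(union) = 29.5 + 36.2 + 45.0 + 38.3 − 10.6 − 9.9 − 10.0 − 15.7 − 12.4 − 11.7 + 4.1 + 2.5 + 1.8 + 3.0 − 0.7 = 89.4%
P(none) = 100% − 89.4% = 10.6%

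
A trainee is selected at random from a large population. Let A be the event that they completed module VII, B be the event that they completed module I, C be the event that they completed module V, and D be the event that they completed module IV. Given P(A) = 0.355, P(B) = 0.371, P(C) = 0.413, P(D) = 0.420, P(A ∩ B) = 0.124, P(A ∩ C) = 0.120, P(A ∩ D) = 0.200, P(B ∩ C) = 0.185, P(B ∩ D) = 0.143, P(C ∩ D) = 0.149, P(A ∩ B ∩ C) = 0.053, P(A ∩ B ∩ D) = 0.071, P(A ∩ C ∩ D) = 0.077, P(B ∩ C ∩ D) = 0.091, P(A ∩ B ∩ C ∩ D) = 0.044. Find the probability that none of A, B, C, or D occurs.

P(A ∪ B ∪ C ∪ D) = 0.355 + 0.371 + 0.413 + 0.420 − 0.124 − 0.120 − 0.200 − 0.185 − 0.143 − 0.149 + 0.053 + 0.071 + 0.077 + 0.091 − 0.044 = 0.886
P(none) = 1 − 0.886 = 0.114

0.114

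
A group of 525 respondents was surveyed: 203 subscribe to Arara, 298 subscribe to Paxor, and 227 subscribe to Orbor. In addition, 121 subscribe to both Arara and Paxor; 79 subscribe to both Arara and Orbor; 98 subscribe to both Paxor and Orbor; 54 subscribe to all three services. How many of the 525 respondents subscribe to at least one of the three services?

Using inclusion–exclusion:
N(≥1) = 203 + 298 + 227 − 121 − 79 − 98 + 54 = 484

484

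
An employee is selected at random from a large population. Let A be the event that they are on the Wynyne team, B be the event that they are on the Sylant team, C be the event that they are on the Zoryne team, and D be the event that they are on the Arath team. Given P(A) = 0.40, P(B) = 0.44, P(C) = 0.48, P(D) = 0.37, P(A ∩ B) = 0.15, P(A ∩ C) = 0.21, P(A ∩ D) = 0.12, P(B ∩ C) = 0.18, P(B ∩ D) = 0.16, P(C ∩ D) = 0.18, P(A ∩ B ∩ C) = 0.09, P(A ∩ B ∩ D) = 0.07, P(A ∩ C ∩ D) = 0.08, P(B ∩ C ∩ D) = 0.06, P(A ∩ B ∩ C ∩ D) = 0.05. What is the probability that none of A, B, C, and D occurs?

0.06

P(A ∪ B ∪ C ∪ D) = 0.40 + 0.44 + 0.48 + 0.37 − 0.15 − 0.21 − 0.12 − 0.18 − 0.16 − 0.18 + 0.09 + 0.07 + 0.08 + 0.06 − 0.05 = 0.94
P(none) = 1 − 0.94 = 0.06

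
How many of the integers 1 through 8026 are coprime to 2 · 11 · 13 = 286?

3367

⌊8026/2⌋ + ⌊8026/11⌋ + ⌊8026/13⌋ − ⌊8026/22⌋ − ⌊8026/26⌋ − ⌊8026/143⌋ + ⌊8026/286⌋ = 4013 + 729 + 617 − 364 − 308 − 56 + 28 = 4659
8026 − 4659 = 3367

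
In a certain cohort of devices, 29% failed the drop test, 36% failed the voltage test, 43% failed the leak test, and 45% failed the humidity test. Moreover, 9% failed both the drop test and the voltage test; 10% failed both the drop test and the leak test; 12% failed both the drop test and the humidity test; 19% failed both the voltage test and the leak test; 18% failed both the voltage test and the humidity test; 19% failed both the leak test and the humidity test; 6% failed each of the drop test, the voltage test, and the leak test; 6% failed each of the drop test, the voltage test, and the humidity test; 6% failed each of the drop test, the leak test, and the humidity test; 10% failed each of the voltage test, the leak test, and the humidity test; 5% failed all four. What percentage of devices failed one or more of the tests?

Using inclusion–exclusion:
P(union) = 29 + 36 + 43 + 45 − 9 − 10 − 12 − 19 − 18 − 19 + 6 + 6 + 6 + 10 − 5 = 89%

89%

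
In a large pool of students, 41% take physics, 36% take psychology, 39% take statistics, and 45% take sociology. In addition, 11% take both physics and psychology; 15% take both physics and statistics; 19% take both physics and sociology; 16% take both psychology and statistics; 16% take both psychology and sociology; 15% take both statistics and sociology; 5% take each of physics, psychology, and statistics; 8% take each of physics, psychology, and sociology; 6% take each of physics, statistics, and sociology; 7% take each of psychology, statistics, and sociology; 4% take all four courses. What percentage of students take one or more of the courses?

Using inclusion–exclusion:
P(at least one) = 41 + 36 + 39 + 45 − 11 − 15 − 19 − 16 − 16 − 15 + 5 + 8 + 6 + 7 − 4 = 91%

91%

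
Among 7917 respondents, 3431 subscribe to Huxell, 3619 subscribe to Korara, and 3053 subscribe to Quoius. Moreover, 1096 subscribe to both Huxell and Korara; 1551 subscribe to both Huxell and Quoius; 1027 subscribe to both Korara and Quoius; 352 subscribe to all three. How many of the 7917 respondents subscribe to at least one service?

By inclusion-exclusion,
|union| = 3431 + 3619 + 3053 − 1096 − 1551 − 1027 + 352 = 6781

6781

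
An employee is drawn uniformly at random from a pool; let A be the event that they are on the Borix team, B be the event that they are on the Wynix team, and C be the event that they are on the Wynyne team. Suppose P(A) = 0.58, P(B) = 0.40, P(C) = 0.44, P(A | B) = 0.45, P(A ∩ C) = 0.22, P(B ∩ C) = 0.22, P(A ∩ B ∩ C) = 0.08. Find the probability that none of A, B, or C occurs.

0.12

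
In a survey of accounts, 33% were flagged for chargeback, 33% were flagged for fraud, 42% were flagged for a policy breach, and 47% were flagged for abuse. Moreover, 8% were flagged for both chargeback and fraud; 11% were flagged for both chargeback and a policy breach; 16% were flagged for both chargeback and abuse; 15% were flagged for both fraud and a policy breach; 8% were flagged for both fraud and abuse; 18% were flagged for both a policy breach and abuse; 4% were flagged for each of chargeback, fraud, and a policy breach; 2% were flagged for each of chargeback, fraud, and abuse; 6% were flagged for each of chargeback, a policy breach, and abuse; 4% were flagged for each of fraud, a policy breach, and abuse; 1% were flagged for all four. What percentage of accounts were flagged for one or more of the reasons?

P(≥1) = 33 + 33 + 42 + 47 − 8 − 11 − 16 − 15 − 8 − 18 + 4 + 2 + 6 + 4 − 1 = 94%

94%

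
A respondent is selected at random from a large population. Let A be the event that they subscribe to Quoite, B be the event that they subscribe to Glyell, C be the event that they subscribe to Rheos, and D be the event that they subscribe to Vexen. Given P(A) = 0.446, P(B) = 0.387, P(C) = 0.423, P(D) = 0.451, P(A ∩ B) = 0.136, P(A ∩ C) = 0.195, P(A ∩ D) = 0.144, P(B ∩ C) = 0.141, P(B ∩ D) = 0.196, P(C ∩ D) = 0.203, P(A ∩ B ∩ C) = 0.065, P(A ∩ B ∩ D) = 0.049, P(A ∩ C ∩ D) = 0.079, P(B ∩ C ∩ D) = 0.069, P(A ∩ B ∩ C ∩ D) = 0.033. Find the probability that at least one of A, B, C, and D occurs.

P(A ∪ B ∪ C ∪ D) = 0.446 + 0.387 + 0.423 + 0.451 − 0.136 − 0.195 − 0.144 − 0.141 − 0.196 − 0.203 + 0.065 + 0.049 + 0.079 + 0.069 − 0.033 = 0.921

0.921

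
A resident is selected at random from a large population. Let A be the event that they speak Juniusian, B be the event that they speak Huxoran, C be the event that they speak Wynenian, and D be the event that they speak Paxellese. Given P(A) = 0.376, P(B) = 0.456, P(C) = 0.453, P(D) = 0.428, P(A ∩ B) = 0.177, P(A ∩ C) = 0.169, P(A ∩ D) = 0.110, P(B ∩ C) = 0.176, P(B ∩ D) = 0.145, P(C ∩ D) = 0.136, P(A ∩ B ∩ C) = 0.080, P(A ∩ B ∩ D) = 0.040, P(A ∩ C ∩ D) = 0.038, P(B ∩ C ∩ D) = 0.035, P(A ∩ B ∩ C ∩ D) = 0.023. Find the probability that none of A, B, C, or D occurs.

0.030

By inclusion–exclusion:
P(A ∪ B ∪ C ∪ D) = 0.376 + 0.456 + 0.453 + 0.428 − 0.177 − 0.169 − 0.110 − 0.176 − 0.145 − 0.136 + 0.080 + 0.040 + 0.038 + 0.035 − 0.023 = 0.970
P(none) = 1 − 0.970 = 0.030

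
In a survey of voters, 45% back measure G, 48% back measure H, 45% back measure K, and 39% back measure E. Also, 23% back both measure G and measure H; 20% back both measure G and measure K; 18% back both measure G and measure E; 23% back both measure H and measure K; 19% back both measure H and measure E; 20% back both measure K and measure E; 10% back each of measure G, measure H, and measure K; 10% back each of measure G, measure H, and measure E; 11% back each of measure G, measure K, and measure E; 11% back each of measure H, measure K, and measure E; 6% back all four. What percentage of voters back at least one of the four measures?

90%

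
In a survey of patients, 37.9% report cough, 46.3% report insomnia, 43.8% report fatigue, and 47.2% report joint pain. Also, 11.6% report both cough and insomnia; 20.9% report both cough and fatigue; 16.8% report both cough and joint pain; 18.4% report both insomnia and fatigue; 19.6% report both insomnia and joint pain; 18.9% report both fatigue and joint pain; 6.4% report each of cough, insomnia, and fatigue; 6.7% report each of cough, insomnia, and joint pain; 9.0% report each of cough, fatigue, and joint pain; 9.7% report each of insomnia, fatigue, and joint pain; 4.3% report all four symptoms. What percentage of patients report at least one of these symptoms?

P(at least one) = 37.9 + 46.3 + 43.8 + 47.2 − 11.6 − 20.9 − 16.8 − 18.4 − 19.6 − 18.9 + 6.4 + 6.7 + 9.0 + 9.7 − 4.3 = 96.5%

96.5%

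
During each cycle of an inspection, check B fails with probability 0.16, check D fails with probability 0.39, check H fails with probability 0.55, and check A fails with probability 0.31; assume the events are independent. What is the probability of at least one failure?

0.8408998

P(none) = (1 − 0.16) × (1 − 0.39) × (1 − 0.55) × (1 − 0.31) = 0.84 × 0.61 × 0.45 × 0.69 = 0.1591002
P(at least one) = 1 − 0.1591002 = 0.8408998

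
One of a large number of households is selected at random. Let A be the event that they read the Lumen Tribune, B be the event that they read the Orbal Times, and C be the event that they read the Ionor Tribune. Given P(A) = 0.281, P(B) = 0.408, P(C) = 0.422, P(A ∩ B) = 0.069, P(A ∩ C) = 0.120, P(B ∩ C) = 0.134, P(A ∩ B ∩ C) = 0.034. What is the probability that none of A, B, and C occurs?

Apply inclusion-exclusion:
P(A ∪ B ∪ C) = 0.281 + 0.408 + 0.422 − 0.069 − 0.120 − 0.134 + 0.034 = 0.822
P(none) = 1 − 0.822 = 0.178

0.178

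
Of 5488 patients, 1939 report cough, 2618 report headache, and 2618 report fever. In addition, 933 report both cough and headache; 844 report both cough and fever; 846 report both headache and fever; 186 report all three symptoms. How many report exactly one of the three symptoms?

|exactly one| = 1939 + 2618 + 2618 − 2·933 − 2·844 − 2·846 + 3·186 = 2487

2487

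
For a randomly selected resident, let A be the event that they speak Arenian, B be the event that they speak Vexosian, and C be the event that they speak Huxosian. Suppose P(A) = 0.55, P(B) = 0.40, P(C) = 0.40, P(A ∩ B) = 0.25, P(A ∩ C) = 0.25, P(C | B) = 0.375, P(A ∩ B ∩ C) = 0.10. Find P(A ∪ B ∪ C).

0.80

P(B ∩ C) = P(B)·P(C|B) = 0.40 × 0.375 = 0.15
By inclusion–exclusion:
P(A ∪ B ∪ C) = 0.55 + 0.40 + 0.40 − 0.25 − 0.25 − 0.15 + 0.10 = 0.80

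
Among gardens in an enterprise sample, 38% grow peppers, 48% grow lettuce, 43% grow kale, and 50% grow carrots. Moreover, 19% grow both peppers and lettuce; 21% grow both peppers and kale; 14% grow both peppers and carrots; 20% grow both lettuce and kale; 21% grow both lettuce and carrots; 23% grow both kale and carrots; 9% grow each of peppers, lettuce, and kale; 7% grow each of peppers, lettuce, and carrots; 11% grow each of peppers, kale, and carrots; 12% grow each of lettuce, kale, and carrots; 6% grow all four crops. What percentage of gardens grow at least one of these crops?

94%

Using inclusion–exclusion:
P(at least one) = 38 + 48 + 43 + 50 − 19 − 21 − 14 − 20 − 21 − 23 + 9 + 7 + 11 + 12 − 6 = 94%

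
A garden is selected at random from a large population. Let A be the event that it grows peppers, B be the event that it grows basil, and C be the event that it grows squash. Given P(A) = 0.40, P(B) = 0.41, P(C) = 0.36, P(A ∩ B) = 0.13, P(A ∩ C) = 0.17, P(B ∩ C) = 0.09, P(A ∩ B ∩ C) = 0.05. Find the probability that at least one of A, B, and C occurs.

P(A ∪ B ∪ C) = 0.40 + 0.41 + 0.36 − 0.13 − 0.17 − 0.09 + 0.05 = 0.83

0.83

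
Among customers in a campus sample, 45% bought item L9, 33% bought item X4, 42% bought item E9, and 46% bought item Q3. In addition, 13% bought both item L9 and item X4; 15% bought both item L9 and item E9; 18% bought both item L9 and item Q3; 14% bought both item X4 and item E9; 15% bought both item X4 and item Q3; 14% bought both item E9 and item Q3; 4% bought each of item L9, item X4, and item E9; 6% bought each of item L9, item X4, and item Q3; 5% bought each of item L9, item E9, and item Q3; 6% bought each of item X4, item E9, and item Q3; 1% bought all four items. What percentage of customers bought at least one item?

97%

P(union) = 45 + 33 + 42 + 46 − 13 − 15 − 18 − 14 − 15 − 14 + 4 + 6 + 5 + 6 − 1 = 97%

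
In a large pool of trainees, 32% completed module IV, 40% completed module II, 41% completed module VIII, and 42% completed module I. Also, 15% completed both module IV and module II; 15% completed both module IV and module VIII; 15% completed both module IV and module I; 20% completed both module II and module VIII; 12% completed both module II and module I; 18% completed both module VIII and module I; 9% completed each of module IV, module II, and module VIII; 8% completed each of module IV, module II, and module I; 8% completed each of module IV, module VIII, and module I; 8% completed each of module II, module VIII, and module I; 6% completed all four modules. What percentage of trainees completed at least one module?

P(at least one) = 32 + 40 + 41 + 42 − 15 − 15 − 15 − 20 − 12 − 18 + 9 + 8 + 8 + 8 − 6 = 87%

87%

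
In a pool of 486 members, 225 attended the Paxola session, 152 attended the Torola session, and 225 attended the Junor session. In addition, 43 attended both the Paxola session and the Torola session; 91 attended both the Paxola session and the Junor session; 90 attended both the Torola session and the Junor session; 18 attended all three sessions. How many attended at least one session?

396

Apply inclusion-exclusion:
|union| = 225 + 152 + 225 − 43 − 91 − 90 + 18 = 396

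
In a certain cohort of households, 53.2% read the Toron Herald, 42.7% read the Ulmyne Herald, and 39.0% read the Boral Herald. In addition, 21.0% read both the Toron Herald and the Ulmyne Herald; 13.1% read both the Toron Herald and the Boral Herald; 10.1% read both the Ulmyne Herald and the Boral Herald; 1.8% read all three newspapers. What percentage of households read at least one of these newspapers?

P(≥1) = 53.2 + 42.7 + 39.0 − 21.0 − 13.1 − 10.1 + 1.8 = 92.5%

92.5%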